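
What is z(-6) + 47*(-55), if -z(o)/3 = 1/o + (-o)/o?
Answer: -5163/2 ≈ -2581.5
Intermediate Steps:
z(o) = 3 - 3/o (z(o) = -3*(1/o + (-o)/o) = -3*(1/o - 1) = -3*(-1 + 1/o) = 3 - 3/o)
z(-6) + 47*(-55) = (3 - 3/(-6)) + 47*(-55) = (3 - 3*(-⅙)) - 2585 = (3 + ½) - 2585 = 7/2 - 2585 = -5163/2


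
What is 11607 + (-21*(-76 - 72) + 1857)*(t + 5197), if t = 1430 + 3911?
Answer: 52332777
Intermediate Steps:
t = 5341
11607 + (-21*(-76 - 72) + 1857)*(t + 5197) = 11607 + (-21*(-76 - 72) + 1857)*(5341 + 5197) = 11607 + (-21*(-148) + 1857)*10538 = 11607 + (3108 + 1857)*10538 = 11607 + 4965*10538 = 11607 + 52321170 = 52332777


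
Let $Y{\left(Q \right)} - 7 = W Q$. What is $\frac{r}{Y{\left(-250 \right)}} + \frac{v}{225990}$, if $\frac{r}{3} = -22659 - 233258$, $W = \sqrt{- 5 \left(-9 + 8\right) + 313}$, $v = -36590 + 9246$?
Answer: $\frac{335533839643}{2245770088245} + \frac{191937750 \sqrt{318}}{19874951} \approx 172.36$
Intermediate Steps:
$v = -27344$
$W = \sqrt{318}$ ($W = \sqrt{\left(-5\right) \left(-1\right) + 313} = \sqrt{5 + 313} = \sqrt{318} \approx 17.833$)
$r = -767751$ ($r = 3 \left(-22659 - 233258\right) = 3 \left(-255917\right) = -767751$)
$Y{\left(Q \right)} = 7 + Q \sqrt{318}$ ($Y{\left(Q \right)} = 7 + \sqrt{318} Q = 7 + Q \sqrt{318}$)
$\frac{r}{Y{\left(-250 \right)}} + \frac{v}{225990} = - \frac{767751}{7 - 250 \sqrt{318}} - \frac{27344}{225990} = - \frac{767751}{7 - 250 \sqrt{318}} - \frac{13672}{112995} = - \frac{13672}{112995} - \frac{767751}{7 - 250 \sqrt{318}}$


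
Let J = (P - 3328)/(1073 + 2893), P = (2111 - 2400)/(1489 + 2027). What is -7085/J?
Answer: 98796470760/11701537 ≈ 8443.0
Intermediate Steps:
P = -289/3516 ≈ -0.082196
J = -11701537/13944456 (J = (-289/3516 - 3328)/(1073 + 2893) = -11701537/3516/3966 = -11701537/3516*1/3966 = -11701537/13944456 ≈ -0.83915)
-7085/J = -7085/(-11701537/13944456) = -7085*(-13944456/11701537) = 98796470760/11701537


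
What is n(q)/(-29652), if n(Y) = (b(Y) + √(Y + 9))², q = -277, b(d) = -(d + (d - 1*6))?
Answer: -(280 + I*√67)²/7413 ≈ -10.567 - 0.61835*I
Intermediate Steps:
b(d) = 6 - 2*d (b(d) = -(d + (d - 6)) = -(d + (-6 + d)) = -(-6 + 2*d) = 6 - 2*d)
n(Y) = (6 + √(9 + Y) - 2*Y)² (n(Y) = ((6 - 2*Y) + √(Y + 9))² = ((6 - 2*Y) + √(9 + Y))² = (6 + √(9 + Y) - 2*Y)²)
n(q)/(-29652) = (6 + √(9 - 277) - 2*(-277))²/(-29652) = (6 + √(-268) + 554)²*(-1/29652) = (6 + 2*I*√67 + 554)²*(-1/29652) = (560 + 2*I*√67)²*(-1/29652) = -(560 + 2*I*√67)²/29652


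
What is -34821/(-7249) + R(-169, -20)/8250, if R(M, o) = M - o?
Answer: 26017559/5436750 ≈ 4.7855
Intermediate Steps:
-34821/(-7249) + R(-169, -20)/8250 = -34821/(-7249) + (-169 - 1*(-20))/8250 = -34821*(-1/7249) + (-169 + 20)*(1/8250) = 34821/7249 - 149*1/8250 = 34821/7249 - 149/8250 = 26017559/5436750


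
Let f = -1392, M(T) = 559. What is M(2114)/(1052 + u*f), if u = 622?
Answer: -559/864772 ≈ -0.00064641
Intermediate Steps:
M(2114)/(1052 + u*f) = 559/(1052 + 622*(-1392)) = 559/(1052 - 865824) = 559/(-864772) = 559*(-1/864772) = -559/864772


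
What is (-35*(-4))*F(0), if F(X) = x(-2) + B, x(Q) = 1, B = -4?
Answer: -420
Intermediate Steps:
F(X) = -3 (F(X) = 1 - 4 = -3)
(-35*(-4))*F(0) = -35*(-4)*(-3) = 140*(-3) = -420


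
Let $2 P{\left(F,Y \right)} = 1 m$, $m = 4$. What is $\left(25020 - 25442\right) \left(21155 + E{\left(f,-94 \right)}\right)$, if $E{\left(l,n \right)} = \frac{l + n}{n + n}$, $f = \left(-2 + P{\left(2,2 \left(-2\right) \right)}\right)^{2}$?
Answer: $-8927621$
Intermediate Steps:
$P{\left(F,Y \right)} = 2$ ($P{\left(F,Y \right)} = \frac{1 \cdot 4}{2} = \frac{1}{2} \cdot 4 = 2$)
$f = 0$ ($f = \left(-2 + 2\right)^{2} = 0^{2} = 0$)
$E{\left(l,n \right)} = \frac{l + n}{2 n}$
$\left(25020 - 25442\right) \left(21155 + E{\left(f,-94 \right)}\right) = \left(25020 - 25442\right) \left(21155 + \frac{0 - 94}{2 \left(-94\right)}\right) = - 422 \left(21155 + \frac{1}{2} \left(- \frac{1}{94}\right) \left(-94\right)\right) = - 422 \left(21155 + \frac{1}{2}\right) = \left(-422\right) \frac{42311}{2} = -8927621$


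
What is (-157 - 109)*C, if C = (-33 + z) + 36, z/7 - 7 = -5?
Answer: -4522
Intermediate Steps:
z = 14 (z = 49 + 7*(-5) = 49 - 35 = 14)
C = 17 (C = (-33 + 14) + 36 = -19 + 36 = 17)
(-157 - 109)*C = (-157 - 109)*17 = -266*17 = -4522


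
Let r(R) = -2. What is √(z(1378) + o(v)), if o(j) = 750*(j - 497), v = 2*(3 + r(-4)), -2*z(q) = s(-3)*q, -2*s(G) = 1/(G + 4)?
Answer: 7*I*√30278/2 ≈ 609.02*I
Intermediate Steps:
s(G) = -1/(2*(4 + G)) (s(G) = -1/(2*(G + 4)) = -1/(2*(4 + G)))
z(q) = q/4 (z(q) = -(-1/(8 + 2*(-3)))*q/2 = -(-1/(8 - 6))*q/2 = -(-1/2)*q/2 = -(-1*½)*q/2 = -(-1)*q/4 = q/4)
v = 2 (v = 2*(3 - 2) = 2*1 = 2)
o(j) = -372750 + 750*j (o(j) = 750*(-497 + j) = -372750 + 750*j)
√(z(1378) + o(v)) = √((¼)*1378 + (-372750 + 750*2)) = √(689/2 + (-372750 + 1500)) = √(689/2 - 371250) = √(-741811/2) = 7*I*√30278/2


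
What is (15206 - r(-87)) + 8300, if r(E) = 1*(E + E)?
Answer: 23680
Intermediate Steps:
r(E) = 2*E (r(E) = 1*(2*E) = 2*E)
(15206 - r(-87)) + 8300 = (15206 - 2*(-87)) + 8300 = (15206 - 1*(-174)) + 8300 = (15206 + 174) + 8300 = 15380 + 8300 = 23680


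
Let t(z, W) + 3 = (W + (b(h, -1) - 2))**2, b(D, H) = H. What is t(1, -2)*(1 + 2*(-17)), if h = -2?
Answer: -726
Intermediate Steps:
t(z, W) = -3 + (-3 + W)**2 (t(z, W) = -3 + (W + (-1 - 2))**2 = -3 + (W - 3)**2 = -3 + (-3 + W)**2)
t(1, -2)*(1 + 2*(-17)) = (-3 + (-3 - 2)**2)*(1 + 2*(-17)) = (-3 + (-5)**2)*(1 - 34) = (-3 + 25)*(-33) = 22*(-33) = -726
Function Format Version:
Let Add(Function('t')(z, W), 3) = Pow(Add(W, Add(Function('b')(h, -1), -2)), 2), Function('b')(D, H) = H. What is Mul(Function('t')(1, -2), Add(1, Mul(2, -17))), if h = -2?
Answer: -726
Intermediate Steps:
Function('t')(z, W) = Add(-3, Pow(Add(-3, W), 2)) (Function('t')(z, W) = Add(-3, Pow(Add(W, Add(-1, -2)), 2)) = Add(-3, Pow(Add(W, -3), 2)) = Add(-3, Pow(Add(-3, W), 2)))
Mul(Function('t')(1, -2), Add(1, Mul(2, -17))) = Mul(Add(-3, Pow(Add(-3, -2), 2)), Add(1, Mul(2, -17))) = Mul(Add(-3, Pow(-5, 2)), Add(1, -34)) = Mul(Add(-3, 25), -33) = Mul(22, -33) = -726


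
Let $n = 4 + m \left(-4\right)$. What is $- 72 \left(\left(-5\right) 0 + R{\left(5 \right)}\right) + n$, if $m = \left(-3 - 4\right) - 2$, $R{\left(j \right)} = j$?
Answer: $-320$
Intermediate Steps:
$m = -9$ ($m = -7 - 2 = -9$)
$n = 40$ ($n = 4 - -36 = 4 + 36 = 40$)
$- 72 \left(\left(-5\right) 0 + R{\left(5 \right)}\right) + n = - 72 \left(\left(-5\right) 0 + 5\right) + 40 = - 72 \left(0 + 5\right) + 40 = \left(-72\right) 5 + 40 = -360 + 40 = -320$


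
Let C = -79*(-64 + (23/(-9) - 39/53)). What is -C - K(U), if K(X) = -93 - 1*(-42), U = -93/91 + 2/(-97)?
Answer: -2511415/477 ≈ -5265.0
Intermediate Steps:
U = -9203/8827 (U = -93*1/91 + 2*(-1/97) = -93/91 - 2/97 = -9203/8827 ≈ -1.0426)
C = 2535742/477 (C = -79*(-64 + (23*(-⅑) - 39*1/53)) = -79*(-64 + (-23/9 - 39/53)) = -79*(-64 - 1570/477) = -79*(-32098/477) = 2535742/477 ≈ 5316.0)
K(X) = -51 (K(X) = -93 + 42 = -51)
-C - K(U) = -1*2535742/477 - 1*(-51) = -2535742/477 + 51 = -2511415/477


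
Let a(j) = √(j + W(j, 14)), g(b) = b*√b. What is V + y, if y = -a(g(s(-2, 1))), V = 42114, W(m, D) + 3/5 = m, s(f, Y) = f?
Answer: 42114 - √(-15 - 100*I*√2)/5 ≈ 42112.0 + 1.7732*I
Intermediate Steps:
g(b) = b^(3/2)
W(m, D) = -⅗ + m
a(j) = √(-⅗ + 2*j) (a(j) = √(j + (-⅗ + j)) = √(-⅗ + 2*j))
y = -√(-15 - 100*I*√2)/5 (y = -√(-15 + 50*(-2)^(3/2))/5 = -√(-15 + 50*(-2*I*√2))/5 = -√(-15 - 100*I*√2)/5 ≈ -1.5951 + 1.7732*I)
V + y = 42114 - √(-15 - 100*I*√2)/5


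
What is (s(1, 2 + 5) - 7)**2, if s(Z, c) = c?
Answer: 0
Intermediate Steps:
(s(1, 2 + 5) - 7)**2 = ((2 + 5) - 7)**2 = (7 - 7)**2 = 0**2 = 0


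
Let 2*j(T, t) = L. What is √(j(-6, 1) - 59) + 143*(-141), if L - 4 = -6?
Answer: -20163 + 2*I*√15 ≈ -20163.0 + 7.746*I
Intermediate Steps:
L = -2 (L = 4 - 6 = -2)
j(T, t) = -1 (j(T, t) = (½)*(-2) = -1)
√(j(-6, 1) - 59) + 143*(-141) = √(-1 - 59) + 143*(-141) = √(-60) - 20163 = 2*I*√15 - 20163 = -20163 + 2*I*√15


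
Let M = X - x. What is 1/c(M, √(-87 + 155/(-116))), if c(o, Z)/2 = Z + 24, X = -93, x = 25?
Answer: 1392/77063 - I*√297163/77063 ≈ 0.018063 - 0.0070738*I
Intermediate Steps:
M = -118 (M = -93 - 1*25 = -93 - 25 = -118)
c(o, Z) = 48 + 2*Z (c(o, Z) = 2*(Z + 24) = 2*(24 + Z) = 48 + 2*Z)
1/c(M, √(-87 + 155/(-116))) = 1/(48 + 2*√(-87 + 155/(-116))) = 1/(48 + 2*√(-87 + 155*(-1/116))) = 1/(48 + 2*√(-87 - 155/116)) = 1/(48 + 2*√(-10247/116)) = 1/(48 + 2*(I*√297163/58)) = 1/(48 + I*√297163/29)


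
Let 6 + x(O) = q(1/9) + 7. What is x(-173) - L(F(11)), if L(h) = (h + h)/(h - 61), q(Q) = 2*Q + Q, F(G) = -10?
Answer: 224/213 ≈ 1.0516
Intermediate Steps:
q(Q) = 3*Q
L(h) = 2*h/(-61 + h) (L(h) = (2*h)/(-61 + h) = 2*h/(-61 + h))
x(O) = 4/3 (x(O) = -6 + (3/9 + 7) = -6 + (3*(⅑) + 7) = -6 + (⅓ + 7) = -6 + 22/3 = 4/3)
x(-173) - L(F(11)) = 4/3 - 2*(-10)/(-61 - 10) = 4/3 - 2*(-10)/(-71) = 4/3 - 2*(-10)*(-1)/71 = 4/3 - 1*20/71 = 4/3 - 20/71 = 224/213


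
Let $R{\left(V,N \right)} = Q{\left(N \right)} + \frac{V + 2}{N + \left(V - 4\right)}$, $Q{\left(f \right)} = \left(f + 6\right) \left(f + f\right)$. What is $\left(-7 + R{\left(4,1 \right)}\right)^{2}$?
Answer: $169$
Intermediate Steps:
$Q{\left(f \right)} = 2 f \left(6 + f\right)$ ($Q{\left(f \right)} = \left(6 + f\right) 2 f = 2 f \left(6 + f\right)$)
$R{\left(V,N \right)} = \frac{2 + V}{-4 + N + V} + 2 N \left(6 + N\right)$ ($R{\left(V,N \right)} = 2 N \left(6 + N\right) + \frac{V + 2}{N + \left(V - 4\right)} = 2 N \left(6 + N\right) + \frac{2 + V}{N + \left(-4 + V\right)} = 2 N \left(6 + N\right) + \frac{2 + V}{-4 + N + V} = \frac{2 + V}{-4 + N + V} + 2 N \left(6 + N\right)$)
$\left(-7 + R{\left(4,1 \right)}\right)^{2} = \left(-7 + \frac{2 + 4 - 8 \left(6 + 1\right) + 2 \cdot 1^{2} \left(6 + 1\right) + 2 \cdot 1 \cdot 4 \left(6 + 1\right)}{-4 + 1 + 4}\right)^{2} = \left(-7 + \frac{2 + 4 - 8 \cdot 7 + 2 \cdot 1 \cdot 7 + 2 \cdot 1 \cdot 4 \cdot 7}{1}\right)^{2} = \left(-7 + 1 \left(2 + 4 - 56 + 14 + 56\right)\right)^{2} = \left(-7 + 1 \cdot 20\right)^{2} = \left(-7 + 20\right)^{2} = 13^{2} = 169$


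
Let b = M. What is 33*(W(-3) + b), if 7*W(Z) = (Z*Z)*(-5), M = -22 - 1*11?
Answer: -9108/7 ≈ -1301.1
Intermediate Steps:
M = -33 (M = -22 - 11 = -33)
b = -33
W(Z) = -5*Z²/7 (W(Z) = ((Z*Z)*(-5))/7 = (Z²*(-5))/7 = (-5*Z²)/7 = -5*Z²/7)
33*(W(-3) + b) = 33*(-5/7*(-3)² - 33) = 33*(-5/7*9 - 33) = 33*(-45/7 - 33) = 33*(-276/7) = -9108/7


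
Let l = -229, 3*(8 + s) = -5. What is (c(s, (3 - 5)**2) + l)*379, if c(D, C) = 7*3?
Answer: -78832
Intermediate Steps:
s = -29/3 (s = -8 + (1/3)*(-5) = -8 - 5/3 = -29/3 ≈ -9.6667)
c(D, C) = 21
(c(s, (3 - 5)**2) + l)*379 = (21 - 229)*379 = -208*379 = -78832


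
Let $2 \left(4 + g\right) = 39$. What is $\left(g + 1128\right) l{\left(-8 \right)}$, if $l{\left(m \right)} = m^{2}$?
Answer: $73184$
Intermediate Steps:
$g = \frac{31}{2}$ ($g = -4 + \frac{1}{2} \cdot 39 = -4 + \frac{39}{2} = \frac{31}{2} \approx 15.5$)
$\left(g + 1128\right) l{\left(-8 \right)} = \left(\frac{31}{2} + 1128\right) \left(-8\right)^{2} = \frac{2287}{2} \cdot 64 = 73184$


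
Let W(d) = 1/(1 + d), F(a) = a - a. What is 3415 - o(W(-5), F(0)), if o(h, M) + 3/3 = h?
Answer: 13665/4 ≈ 3416.3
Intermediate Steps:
F(a) = 0
o(h, M) = -1 + h
3415 - o(W(-5), F(0)) = 3415 - (-1 + 1/(1 - 5)) = 3415 - (-1 + 1/(-4)) = 3415 - (-1 - ¼) = 3415 - 1*(-5/4) = 3415 + 5/4 = 13665/4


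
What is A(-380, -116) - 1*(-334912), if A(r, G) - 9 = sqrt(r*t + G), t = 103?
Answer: 334921 + 2*I*sqrt(9814) ≈ 3.3492e+5 + 198.13*I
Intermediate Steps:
A(r, G) = 9 + sqrt(G + 103*r) (A(r, G) = 9 + sqrt(r*103 + G) = 9 + sqrt(103*r + G) = 9 + sqrt(G + 103*r))
A(-380, -116) - 1*(-334912) = (9 + sqrt(-116 + 103*(-380))) - 1*(-334912) = (9 + sqrt(-116 - 39140)) + 334912 = (9 + sqrt(-39256)) + 334912 = (9 + 2*I*sqrt(9814)) + 334912 = 334921 + 2*I*sqrt(9814)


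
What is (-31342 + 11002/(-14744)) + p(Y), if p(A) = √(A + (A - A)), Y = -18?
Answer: -231058725/7372 + 3*I*√2 ≈ -31343.0 + 4.2426*I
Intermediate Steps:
p(A) = √A (p(A) = √(A + 0) = √A)
(-31342 + 11002/(-14744)) + p(Y) = (-31342 + 11002/(-14744)) + √(-18) = (-31342 + 11002*(-1/14744)) + 3*I*√2 = (-31342 - 5501/7372) + 3*I*√2 = -231058725/7372 + 3*I*√2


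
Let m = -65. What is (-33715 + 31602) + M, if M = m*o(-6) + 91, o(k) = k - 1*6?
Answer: -1242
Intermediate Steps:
o(k) = -6 + k (o(k) = k - 6 = -6 + k)
M = 871 (M = -65*(-6 - 6) + 91 = -65*(-12) + 91 = 780 + 91 = 871)
(-33715 + 31602) + M = (-33715 + 31602) + 871 = -2113 + 871 = -1242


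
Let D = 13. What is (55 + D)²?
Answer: 4624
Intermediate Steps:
(55 + D)² = (55 + 13)² = 68² = 4624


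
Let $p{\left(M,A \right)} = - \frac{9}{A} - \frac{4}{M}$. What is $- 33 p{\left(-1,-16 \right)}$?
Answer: $- \frac{2409}{16} \approx -150.56$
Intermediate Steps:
$- 33 p{\left(-1,-16 \right)} = - 33 \left(- \frac{9}{-16} - \frac{4}{-1}\right) = - 33 \left(\left(-9\right) \left(- \frac{1}{16}\right) - -4\right) = - 33 \left(\frac{9}{16} + 4\right) = \left(-33\right) \frac{73}{16} = - \frac{2409}{16}$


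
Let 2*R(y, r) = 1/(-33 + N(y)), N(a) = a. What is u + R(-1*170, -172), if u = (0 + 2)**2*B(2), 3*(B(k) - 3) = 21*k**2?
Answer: 50343/406 ≈ 124.00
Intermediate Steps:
B(k) = 3 + 7*k**2 (B(k) = 3 + (21*k**2)/3 = 3 + 7*k**2)
R(y, r) = 1/(2*(-33 + y))
u = 124 (u = (0 + 2)**2*(3 + 7*2**2) = 2**2*(3 + 7*4) = 4*(3 + 28) = 4*31 = 124)
u + R(-1*170, -172) = 124 + 1/(2*(-33 - 1*170)) = 124 + 1/(2*(-33 - 170)) = 124 + (1/2)/(-203) = 124 + (1/2)*(-1/203) = 124 - 1/406 = 50343/406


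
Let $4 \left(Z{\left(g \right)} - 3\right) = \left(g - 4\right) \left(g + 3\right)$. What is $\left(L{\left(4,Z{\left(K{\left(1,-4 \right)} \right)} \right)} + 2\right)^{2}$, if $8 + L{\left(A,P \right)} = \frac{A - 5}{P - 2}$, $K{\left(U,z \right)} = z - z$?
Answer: $\frac{121}{4} \approx 30.25$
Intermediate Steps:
$K{\left(U,z \right)} = 0$
$Z{\left(g \right)} = 3 + \frac{\left(-4 + g\right) \left(3 + g\right)}{4}$ ($Z{\left(g \right)} = 3 + \frac{\left(g - 4\right) \left(g + 3\right)}{4} = 3 + \frac{\left(-4 + g\right) \left(3 + g\right)}{4}$)
$L{\left(A,P \right)} = -8 + \frac{-5 + A}{-2 + P}$ ($L{\left(A,P \right)} = -8 + \frac{A - 5}{P - 2} = -8 + \frac{-5 + A}{-2 + P}$)
$\left(L{\left(4,Z{\left(K{\left(1,-4 \right)} \right)} \right)} + 2\right)^{2} = \left(\frac{11 + 4 - 8 \cdot \frac{1}{4} \cdot 0 \left(-1 + 0\right)}{-2 + \frac{1}{4} \cdot 0 \left(-1 + 0\right)} + 2\right)^{2} = \left(\frac{11 + 4 - 8 \cdot \frac{1}{4} \cdot 0 \left(-1\right)}{-2 + \frac{1}{4} \cdot 0 \left(-1\right)} + 2\right)^{2} = \left(\frac{11 + 4 - 0}{-2 + 0} + 2\right)^{2} = \left(\frac{11 + 4 + 0}{-2} + 2\right)^{2} = \left(\left(- \frac{1}{2}\right) 15 + 2\right)^{2} = \left(- \frac{15}{2} + 2\right)^{2} = \left(- \frac{11}{2}\right)^{2} = \frac{121}{4}$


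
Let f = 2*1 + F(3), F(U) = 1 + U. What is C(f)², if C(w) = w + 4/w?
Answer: 400/9 ≈ 44.444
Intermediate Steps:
f = 6 (f = 2*1 + (1 + 3) = 2 + 4 = 6)
C(f)² = (6 + 4/6)² = (6 + 4*(⅙))² = (6 + ⅔)² = (20/3)² = 400/9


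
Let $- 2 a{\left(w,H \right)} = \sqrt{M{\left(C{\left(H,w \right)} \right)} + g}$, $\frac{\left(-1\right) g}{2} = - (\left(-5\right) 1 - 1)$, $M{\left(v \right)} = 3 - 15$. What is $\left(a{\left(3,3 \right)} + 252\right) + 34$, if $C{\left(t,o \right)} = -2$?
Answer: $286 - i \sqrt{6} \approx 286.0 - 2.4495 i$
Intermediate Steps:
$M{\left(v \right)} = -12$ ($M{\left(v \right)} = 3 - 15 = -12$)
$g = -12$ ($g = - 2 \left(- (\left(-5\right) 1 - 1)\right) = - 2 \left(- (-5 - 1)\right) = - 2 \left(\left(-1\right) \left(-6\right)\right) = \left(-2\right) 6 = -12$)
$a{\left(w,H \right)} = - i \sqrt{6}$ ($a{\left(w,H \right)} = - \frac{\sqrt{-12 - 12}}{2} = - \frac{\sqrt{-24}}{2} = - \frac{2 i \sqrt{6}}{2} = - i \sqrt{6}$)
$\left(a{\left(3,3 \right)} + 252\right) + 34 = \left(- i \sqrt{6} + 252\right) + 34 = \left(252 - i \sqrt{6}\right) + 34 = 286 - i \sqrt{6}$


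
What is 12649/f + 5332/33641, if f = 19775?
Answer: 75852187/95035825 ≈ 0.79814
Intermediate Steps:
12649/f + 5332/33641 = 12649/19775 + 5332/33641 = 12649*(1/19775) + 5332*(1/33641) = 1807/2825 + 5332/33641 = 75852187/95035825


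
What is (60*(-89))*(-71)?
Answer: 379140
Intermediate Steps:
(60*(-89))*(-71) = -5340*(-71) = 379140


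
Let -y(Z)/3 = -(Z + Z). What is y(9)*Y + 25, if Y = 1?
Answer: 79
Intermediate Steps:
y(Z) = 6*Z (y(Z) = -(-3)*(Z + Z) = -(-3)*2*Z = -(-6)*Z = 6*Z)
y(9)*Y + 25 = (6*9)*1 + 25 = 54*1 + 25 = 54 + 25 = 79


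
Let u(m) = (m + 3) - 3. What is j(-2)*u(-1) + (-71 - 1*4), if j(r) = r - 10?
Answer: -63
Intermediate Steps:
j(r) = -10 + r
u(m) = m (u(m) = (3 + m) - 3 = m)
j(-2)*u(-1) + (-71 - 1*4) = (-10 - 2)*(-1) + (-71 - 1*4) = -12*(-1) + (-71 - 4) = 12 - 75 = -63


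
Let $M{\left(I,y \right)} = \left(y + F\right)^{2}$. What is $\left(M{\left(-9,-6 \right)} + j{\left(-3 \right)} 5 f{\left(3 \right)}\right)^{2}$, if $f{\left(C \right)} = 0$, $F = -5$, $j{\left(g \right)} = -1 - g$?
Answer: $14641$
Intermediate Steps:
$M{\left(I,y \right)} = \left(-5 + y\right)^{2}$ ($M{\left(I,y \right)} = \left(y - 5\right)^{2} = \left(-5 + y\right)^{2}$)
$\left(M{\left(-9,-6 \right)} + j{\left(-3 \right)} 5 f{\left(3 \right)}\right)^{2} = \left(\left(-5 - 6\right)^{2} + \left(-1 - -3\right) 5 \cdot 0\right)^{2} = \left(\left(-11\right)^{2} + \left(-1 + 3\right) 5 \cdot 0\right)^{2} = \left(121 + 2 \cdot 5 \cdot 0\right)^{2} = \left(121 + 10 \cdot 0\right)^{2} = \left(121 + 0\right)^{2} = 121^{2} = 14641$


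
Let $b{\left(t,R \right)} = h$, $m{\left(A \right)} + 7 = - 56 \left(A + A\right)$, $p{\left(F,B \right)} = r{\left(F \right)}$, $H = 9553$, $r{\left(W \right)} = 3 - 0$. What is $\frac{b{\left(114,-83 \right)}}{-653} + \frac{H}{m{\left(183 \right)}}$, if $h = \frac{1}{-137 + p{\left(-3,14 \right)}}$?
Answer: $- \frac{835886103}{1794053506} \approx -0.46592$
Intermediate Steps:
$r{\left(W \right)} = 3$ ($r{\left(W \right)} = 3 + 0 = 3$)
$p{\left(F,B \right)} = 3$
$m{\left(A \right)} = -7 - 112 A$ ($m{\left(A \right)} = -7 - 56 \left(A + A\right) = -7 - 56 \cdot 2 A = -7 - 112 A$)
$h = - \frac{1}{134}$ ($h = \frac{1}{-137 + 3} = \frac{1}{-134} = - \frac{1}{134} \approx -0.0074627$)
$b{\left(t,R \right)} = - \frac{1}{134}$
$\frac{b{\left(114,-83 \right)}}{-653} + \frac{H}{m{\left(183 \right)}} = - \frac{1}{134 \left(-653\right)} + \frac{9553}{-7 - 20496} = \left(- \frac{1}{134}\right) \left(- \frac{1}{653}\right) + \frac{9553}{-7 - 20496} = \frac{1}{87502} + \frac{9553}{-20503} = \frac{1}{87502} + 9553 \left(- \frac{1}{20503}\right) = \frac{1}{87502} - \frac{9553}{20503} = - \frac{835886103}{1794053506}$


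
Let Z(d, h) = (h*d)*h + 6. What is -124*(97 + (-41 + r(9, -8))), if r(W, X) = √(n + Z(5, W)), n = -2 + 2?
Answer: -6944 - 124*√411 ≈ -9457.9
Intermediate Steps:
n = 0
Z(d, h) = 6 + d*h² (Z(d, h) = (d*h)*h + 6 = d*h² + 6 = 6 + d*h²)
r(W, X) = √(6 + 5*W²) (r(W, X) = √(0 + (6 + 5*W²)) = √(6 + 5*W²))
-124*(97 + (-41 + r(9, -8))) = -124*(97 + (-41 + √(6 + 5*9²))) = -124*(97 + (-41 + √(6 + 5*81))) = -124*(97 + (-41 + √(6 + 405))) = -124*(97 + (-41 + √411)) = -124*(56 + √411) = -6944 - 124*√411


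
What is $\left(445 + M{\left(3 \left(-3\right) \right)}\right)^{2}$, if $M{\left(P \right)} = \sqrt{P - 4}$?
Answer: $\left(445 + i \sqrt{13}\right)^{2} \approx 1.9801 \cdot 10^{5} + 3209.0 i$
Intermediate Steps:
$M{\left(P \right)} = \sqrt{-4 + P}$
$\left(445 + M{\left(3 \left(-3\right) \right)}\right)^{2} = \left(445 + \sqrt{-4 + 3 \left(-3\right)}\right)^{2} = \left(445 + \sqrt{-4 - 9}\right)^{2} = \left(445 + \sqrt{-13}\right)^{2} = \left(445 + i \sqrt{13}\right)^{2}$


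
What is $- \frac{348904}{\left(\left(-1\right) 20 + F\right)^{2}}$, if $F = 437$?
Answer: $- \frac{348904}{173889} \approx -2.0065$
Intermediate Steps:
$- \frac{348904}{\left(\left(-1\right) 20 + F\right)^{2}} = - \frac{348904}{\left(\left(-1\right) 20 + 437\right)^{2}} = - \frac{348904}{\left(-20 + 437\right)^{2}} = - \frac{348904}{417^{2}} = - \frac{348904}{173889}$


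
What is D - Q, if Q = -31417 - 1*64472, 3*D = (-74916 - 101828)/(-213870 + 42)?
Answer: 15377859005/160371 ≈ 95889.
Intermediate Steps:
D = 44186/160371 (D = ((-74916 - 101828)/(-213870 + 42))/3 = (-176744/(-213828))/3 = (-176744*(-1/213828))/3 = (1/3)*(44186/53457) = 44186/160371 ≈ 0.27552)
Q = -95889 (Q = -31417 - 64472 = -95889)
D - Q = 44186/160371 - 1*(-95889) = 44186/160371 + 95889 = 15377859005/160371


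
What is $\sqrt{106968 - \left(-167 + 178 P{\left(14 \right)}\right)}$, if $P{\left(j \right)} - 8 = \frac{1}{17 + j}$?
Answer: $\frac{\sqrt{101582753}}{31} \approx 325.12$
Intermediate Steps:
$P{\left(j \right)} = 8 + \frac{1}{17 + j}$
$\sqrt{106968 - \left(-167 + 178 P{\left(14 \right)}\right)} = \sqrt{106968 + \left(167 - 178 \frac{137 + 8 \cdot 14}{17 + 14}\right)} = \sqrt{106968 + \left(167 - 178 \frac{137 + 112}{31}\right)} = \sqrt{106968 + \left(167 - 178 \cdot \frac{1}{31} \cdot 249\right)} = \sqrt{106968 + \left(167 - \frac{44322}{31}\right)} = \sqrt{106968 - \frac{39145}{31}} = \sqrt{\frac{3276863}{31}} = \frac{\sqrt{101582753}}{31}$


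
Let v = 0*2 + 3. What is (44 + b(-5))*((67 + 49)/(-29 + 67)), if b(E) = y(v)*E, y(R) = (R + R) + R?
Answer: -58/19 ≈ -3.0526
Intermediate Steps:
v = 3 (v = 0 + 3 = 3)
y(R) = 3*R (y(R) = 2*R + R = 3*R)
b(E) = 9*E (b(E) = (3*3)*E = 9*E)
(44 + b(-5))*((67 + 49)/(-29 + 67)) = (44 + 9*(-5))*((67 + 49)/(-29 + 67)) = (44 - 45)*(116/38) = -116/38 = -1*58/19 = -58/19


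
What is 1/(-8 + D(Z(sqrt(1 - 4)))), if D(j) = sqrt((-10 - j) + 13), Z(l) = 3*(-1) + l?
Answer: -1/(8 - sqrt(6 - I*sqrt(3))) ≈ -0.18025 + 0.011417*I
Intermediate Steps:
Z(l) = -3 + l
D(j) = sqrt(3 - j)
1/(-8 + D(Z(sqrt(1 - 4)))) = 1/(-8 + sqrt(3 - (-3 + sqrt(1 - 4)))) = 1/(-8 + sqrt(3 - (-3 + sqrt(-3)))) = 1/(-8 + sqrt(3 - (-3 + I*sqrt(3)))) = 1/(-8 + sqrt(3 + (3 - I*sqrt(3)))) = 1/(-8 + sqrt(6 - I*sqrt(3)))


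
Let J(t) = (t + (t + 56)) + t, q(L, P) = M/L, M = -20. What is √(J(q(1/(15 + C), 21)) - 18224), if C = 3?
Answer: 4*I*√1203 ≈ 138.74*I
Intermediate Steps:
q(L, P) = -20/L
J(t) = 56 + 3*t (J(t) = (t + (56 + t)) + t = (56 + 2*t) + t = 56 + 3*t)
√(J(q(1/(15 + C), 21)) - 18224) = √((56 + 3*(-20/(1/(15 + 3)))) - 18224) = √((56 + 3*(-20/(1/18))) - 18224) = √((56 + 3*(-20/1/18)) - 18224) = √((56 + 3*(-20*18)) - 18224) = √((56 + 3*(-360)) - 18224) = √((56 - 1080) - 18224) = √(-1024 - 18224) = √(-19248) = 4*I*√1203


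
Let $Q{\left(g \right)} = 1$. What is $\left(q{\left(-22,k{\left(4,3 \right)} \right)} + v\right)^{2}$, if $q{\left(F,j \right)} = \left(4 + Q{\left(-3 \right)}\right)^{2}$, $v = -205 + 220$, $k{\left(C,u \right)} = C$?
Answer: $1600$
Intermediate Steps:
$v = 15$
$q{\left(F,j \right)} = 25$ ($q{\left(F,j \right)} = \left(4 + 1\right)^{2} = 5^{2} = 25$)
$\left(q{\left(-22,k{\left(4,3 \right)} \right)} + v\right)^{2} = \left(25 + 15\right)^{2} = 40^{2} = 1600$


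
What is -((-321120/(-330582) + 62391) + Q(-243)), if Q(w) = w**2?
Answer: -6691033200/55097 ≈ -1.2144e+5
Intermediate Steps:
-((-321120/(-330582) + 62391) + Q(-243)) = -((-321120/(-330582) + 62391) + (-243)**2) = -((-321120*(-1/330582) + 62391) + 59049) = -((53520/55097 + 62391) + 59049) = -(3437610447/55097 + 59049) = -1*6691033200/55097 = -6691033200/55097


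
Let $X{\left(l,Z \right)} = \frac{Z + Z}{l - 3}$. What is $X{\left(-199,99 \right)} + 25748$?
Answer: $\frac{2600449}{101} \approx 25747.0$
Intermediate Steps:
$X{\left(l,Z \right)} = \frac{2 Z}{-3 + l}$
$X{\left(-199,99 \right)} + 25748 = 2 \cdot 99 \frac{1}{-3 - 199} + 25748 = 2 \cdot 99 \frac{1}{-202} + 25748 = 2 \cdot 99 \left(- \frac{1}{202}\right) + 25748 = - \frac{99}{101} + 25748 = \frac{2600449}{101}$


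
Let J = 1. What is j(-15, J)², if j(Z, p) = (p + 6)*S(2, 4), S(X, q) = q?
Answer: 784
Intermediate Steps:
j(Z, p) = 24 + 4*p (j(Z, p) = (p + 6)*4 = (6 + p)*4 = 24 + 4*p)
j(-15, J)² = (24 + 4*1)² = (24 + 4)² = 28² = 784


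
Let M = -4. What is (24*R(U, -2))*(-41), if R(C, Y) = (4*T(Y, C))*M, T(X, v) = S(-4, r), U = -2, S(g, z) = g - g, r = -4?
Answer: 0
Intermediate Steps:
S(g, z) = 0
T(X, v) = 0
R(C, Y) = 0 (R(C, Y) = (4*0)*(-4) = 0*(-4) = 0)
(24*R(U, -2))*(-41) = (24*0)*(-41) = 0*(-41) = 0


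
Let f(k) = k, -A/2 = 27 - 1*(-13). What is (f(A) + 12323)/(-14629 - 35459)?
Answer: -4081/16696 ≈ -0.24443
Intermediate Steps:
A = -80 (A = -2*(27 - 1*(-13)) = -2*(27 + 13) = -2*40 = -80)
(f(A) + 12323)/(-14629 - 35459) = (-80 + 12323)/(-14629 - 35459) = 12243/(-50088) = 12243*(-1/50088) = -4081/16696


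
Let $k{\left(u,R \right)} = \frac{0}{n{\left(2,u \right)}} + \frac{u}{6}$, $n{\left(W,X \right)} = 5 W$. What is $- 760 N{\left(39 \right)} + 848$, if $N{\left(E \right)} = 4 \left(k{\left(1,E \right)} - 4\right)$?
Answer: $\frac{37504}{3} \approx 12501.0$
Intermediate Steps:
$k{\left(u,R \right)} = \frac{u}{6}$ ($k{\left(u,R \right)} = \frac{0}{5 \cdot 2} + \frac{u}{6} = \frac{0}{10} + u \frac{1}{6} = 0 \cdot \frac{1}{10} + \frac{u}{6} = 0 + \frac{u}{6} = \frac{u}{6}$)
$N{\left(E \right)} = - \frac{46}{3}$ ($N{\left(E \right)} = 4 \left(\frac{1}{6} \cdot 1 - 4\right) = 4 \left(\frac{1}{6} - 4\right) = 4 \left(- \frac{23}{6}\right) = - \frac{46}{3}$)
$- 760 N{\left(39 \right)} + 848 = \left(-760\right) \left(- \frac{46}{3}\right) + 848 = \frac{34960}{3} + 848 = \frac{37504}{3}$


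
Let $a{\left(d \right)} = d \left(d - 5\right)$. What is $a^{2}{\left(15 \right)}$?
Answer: $22500$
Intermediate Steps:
$a{\left(d \right)} = d \left(-5 + d\right)$
$a^{2}{\left(15 \right)} = \left(15 \left(-5 + 15\right)\right)^{2} = \left(15 \cdot 10\right)^{2} = 150^{2} = 22500$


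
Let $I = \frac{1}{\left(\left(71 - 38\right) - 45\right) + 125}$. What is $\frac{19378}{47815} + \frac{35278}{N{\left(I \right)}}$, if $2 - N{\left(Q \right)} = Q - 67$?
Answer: $\frac{95380728149}{186382870} \approx 511.75$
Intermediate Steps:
$I = \frac{1}{113}$ ($I = \frac{1}{\left(33 - 45\right) + 125} = \frac{1}{-12 + 125} = \frac{1}{113} \approx 0.0088496$)
$N{\left(Q \right)} = 69 - Q$ ($N{\left(Q \right)} = 2 - \left(Q - 67\right) = 2 - \left(-67 + Q\right) = 69 - Q$)
$\frac{19378}{47815} + \frac{35278}{N{\left(I \right)}} = \frac{19378}{47815} + \frac{35278}{69 - \frac{1}{113}} = 19378 \cdot \frac{1}{47815} + \frac{35278}{69 - \frac{1}{113}} = \frac{19378}{47815} + \frac{35278}{\frac{7796}{113}} = \frac{19378}{47815} + 35278 \cdot \frac{113}{7796} = \frac{19378}{47815} + \frac{1993207}{3898} = \frac{95380728149}{186382870}$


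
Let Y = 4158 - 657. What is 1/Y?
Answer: 1/3501 ≈ 0.00028563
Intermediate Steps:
Y = 3501
1/Y = 1/3501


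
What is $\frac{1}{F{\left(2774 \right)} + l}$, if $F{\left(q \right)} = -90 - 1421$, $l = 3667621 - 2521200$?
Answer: $\frac{1}{1144910} \approx 8.7343 \cdot 10^{-7}$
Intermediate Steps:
$l = 1146421$ ($l = 3667621 - 2521200 = 1146421$)
$F{\left(q \right)} = -1511$
$\frac{1}{F{\left(2774 \right)} + l} = \frac{1}{-1511 + 1146421} = \frac{1}{1144910}$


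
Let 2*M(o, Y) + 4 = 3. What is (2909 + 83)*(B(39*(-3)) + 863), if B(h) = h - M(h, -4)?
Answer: 2233528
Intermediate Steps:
M(o, Y) = -½ (M(o, Y) = -2 + (½)*3 = -2 + 3/2 = -½)
B(h) = ½ + h (B(h) = h - 1*(-½) = h + ½ = ½ + h)
(2909 + 83)*(B(39*(-3)) + 863) = (2909 + 83)*((½ + 39*(-3)) + 863) = 2992*((½ - 117) + 863) = 2992*(-233/2 + 863) = 2992*(1493/2) = 2233528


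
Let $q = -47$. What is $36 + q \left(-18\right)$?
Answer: $882$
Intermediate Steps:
$36 + q \left(-18\right) = 36 - -846 = 36 + 846 = 882$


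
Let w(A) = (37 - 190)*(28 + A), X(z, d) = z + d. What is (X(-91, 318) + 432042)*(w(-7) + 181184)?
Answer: 76931346199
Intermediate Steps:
X(z, d) = d + z
w(A) = -4284 - 153*A (w(A) = -153*(28 + A) = -4284 - 153*A)
(X(-91, 318) + 432042)*(w(-7) + 181184) = ((318 - 91) + 432042)*((-4284 - 153*(-7)) + 181184) = (227 + 432042)*((-4284 + 1071) + 181184) = 432269*(-3213 + 181184) = 432269*177971 = 76931346199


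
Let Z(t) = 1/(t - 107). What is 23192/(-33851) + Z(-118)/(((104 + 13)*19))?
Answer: -11600092451/16931423925 ≈ -0.68512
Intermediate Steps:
Z(t) = 1/(-107 + t)
23192/(-33851) + Z(-118)/(((104 + 13)*19)) = 23192/(-33851) + 1/((-107 - 118)*(((104 + 13)*19))) = 23192*(-1/33851) + 1/((-225)*((117*19))) = -23192/33851 - 1/225/2223 = -23192/33851 - 1/225*1/2223 = -23192/33851 - 1/500175 = -11600092451/16931423925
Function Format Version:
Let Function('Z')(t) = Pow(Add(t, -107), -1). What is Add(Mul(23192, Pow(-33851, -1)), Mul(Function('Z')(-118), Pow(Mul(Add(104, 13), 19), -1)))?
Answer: Rational(-11600092451, 16931423925) ≈ -0.68512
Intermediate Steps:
Function('Z')(t) = Pow(Add(-107, t), -1)
Add(Mul(23192, Pow(-33851, -1)), Mul(Function('Z')(-118), Pow(Mul(Add(104, 13), 19), -1))) = Add(Mul(23192, Pow(-33851, -1)), Mul(Pow(Add(-107, -118), -1), Pow(Mul(Add(104, 13), 19), -1))) = Add(Mul(23192, Rational(-1, 33851)), Mul(Pow(-225, -1), Pow(Mul(117, 19), -1))) = Add(Rational(-23192, 33851), Mul(Rational(-1, 225), Pow(2223, -1))) = Add(Rational(-23192, 33851), Mul(Rational(-1, 225), Rational(1, 2223))) = Add(Rational(-23192, 33851), Rational(-1, 500175)) = Rational(-11600092451, 16931423925)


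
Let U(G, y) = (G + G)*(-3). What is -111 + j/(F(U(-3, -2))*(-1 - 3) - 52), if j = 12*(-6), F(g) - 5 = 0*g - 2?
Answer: -879/8 ≈ -109.88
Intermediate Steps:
U(G, y) = -6*G (U(G, y) = (2*G)*(-3) = -6*G)
F(g) = 3 (F(g) = 5 + (0*g - 2) = 5 + (0 - 2) = 5 - 2 = 3)
j = -72
-111 + j/(F(U(-3, -2))*(-1 - 3) - 52) = -111 - 72/(3*(-1 - 3) - 52) = -111 - 72/(3*(-4) - 52) = -111 - 72/(-12 - 52) = -111 - 72/(-64) = -111 - 72*(-1/64) = -111 + 9/8 = -879/8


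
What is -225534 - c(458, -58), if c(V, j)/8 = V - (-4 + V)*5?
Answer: -211038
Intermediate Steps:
c(V, j) = 160 - 32*V (c(V, j) = 8*(V - (-4 + V)*5) = 8*(V - (-20 + 5*V)) = 8*(V + (20 - 5*V)) = 8*(20 - 4*V) = 160 - 32*V)
-225534 - c(458, -58) = -225534 - (160 - 32*458) = -225534 - (160 - 14656) = -225534 - 1*(-14496) = -225534 + 14496 = -211038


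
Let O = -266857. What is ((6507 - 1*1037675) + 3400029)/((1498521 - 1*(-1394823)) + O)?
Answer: 2368861/2626487 ≈ 0.90191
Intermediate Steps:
((6507 - 1*1037675) + 3400029)/((1498521 - 1*(-1394823)) + O) = ((6507 - 1*1037675) + 3400029)/((1498521 - 1*(-1394823)) - 266857) = ((6507 - 1037675) + 3400029)/((1498521 + 1394823) - 266857) = (-1031168 + 3400029)/(2893344 - 266857) = 2368861/2626487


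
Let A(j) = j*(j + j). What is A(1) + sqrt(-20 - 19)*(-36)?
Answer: 2 - 36*I*sqrt(39) ≈ 2.0 - 224.82*I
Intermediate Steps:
A(j) = 2*j**2 (A(j) = j*(2*j) = 2*j**2)
A(1) + sqrt(-20 - 19)*(-36) = 2*1**2 + sqrt(-20 - 19)*(-36) = 2*1 + sqrt(-39)*(-36) = 2 + (I*sqrt(39))*(-36) = 2 - 36*I*sqrt(39)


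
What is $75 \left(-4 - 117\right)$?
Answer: $-9075$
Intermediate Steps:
$75 \left(-4 - 117\right) = 75 \left(-121\right) = -9075$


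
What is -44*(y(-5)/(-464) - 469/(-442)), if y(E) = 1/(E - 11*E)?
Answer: -59841969/1281800 ≈ -46.686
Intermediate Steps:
y(E) = -1/(10*E) (y(E) = 1/(-10*E) = -1/(10*E))
-44*(y(-5)/(-464) - 469/(-442)) = -44*(-1/10/(-5)/(-464) - 469/(-442)) = -44*(-1/10*(-1/5)*(-1/464) - 469*(-1/442)) = -44*((1/50)*(-1/464) + 469/442) = -44*(-1/23200 + 469/442) = -44*5440179/5127200 = -59841969/1281800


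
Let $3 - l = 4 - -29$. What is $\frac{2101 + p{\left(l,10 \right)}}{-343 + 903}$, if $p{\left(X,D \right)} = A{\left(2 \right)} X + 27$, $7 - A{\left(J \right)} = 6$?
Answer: $\frac{1049}{280} \approx 3.7464$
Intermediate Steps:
$l = -30$ ($l = 3 - \left(4 - -29\right) = 3 - \left(4 + 29\right) = 3 - 33 = -30$)
$A{\left(J \right)} = 1$ ($A{\left(J \right)} = 7 - 6 = 1$)
$p{\left(X,D \right)} = 27 + X$ ($p{\left(X,D \right)} = 1 X + 27 = X + 27 = 27 + X$)
$\frac{2101 + p{\left(l,10 \right)}}{-343 + 903} = \frac{2101 + \left(27 - 30\right)}{-343 + 903} = \frac{2101 - 3}{560} = 2098 \cdot \frac{1}{560} = \frac{1049}{280}$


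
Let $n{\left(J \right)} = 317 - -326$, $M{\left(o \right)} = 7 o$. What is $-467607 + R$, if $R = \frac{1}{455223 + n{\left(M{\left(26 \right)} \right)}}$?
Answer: $- \frac{213166132661}{455866} \approx -4.6761 \cdot 10^{5}$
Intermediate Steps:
$n{\left(J \right)} = 643$ ($n{\left(J \right)} = 317 + 326 = 643$)
$R = \frac{1}{455866}$ ($R = \frac{1}{455223 + 643} = \frac{1}{455866} \approx 2.1936 \cdot 10^{-6}$)
$-467607 + R = -467607 + \frac{1}{455866} = - \frac{213166132661}{455866}$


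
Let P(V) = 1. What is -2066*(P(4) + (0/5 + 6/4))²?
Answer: -25825/2 ≈ -12913.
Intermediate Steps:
-2066*(P(4) + (0/5 + 6/4))² = -2066*(1 + (0/5 + 6/4))² = -2066*(1 + (0*(⅕) + 6*(¼)))² = -2066*(1 + (0 + 3/2))² = -2066*(1 + 3/2)² = -2066*(5/2)² = -2066*25/4 = -25825/2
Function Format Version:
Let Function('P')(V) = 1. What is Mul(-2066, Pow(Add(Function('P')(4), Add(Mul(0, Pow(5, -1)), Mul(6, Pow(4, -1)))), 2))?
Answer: Rational(-25825, 2) ≈ -12913.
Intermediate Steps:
Mul(-2066, Pow(Add(Function('P')(4), Add(Mul(0, Pow(5, -1)), Mul(6, Pow(4, -1)))), 2)) = Mul(-2066, Pow(Add(1, Add(Mul(0, Pow(5, -1)), Mul(6, Pow(4, -1)))), 2)) = Mul(-2066, Pow(Add(1, Add(Mul(0, Rational(1, 5)), Mul(6, Rational(1, 4)))), 2)) = Mul(-2066, Pow(Add(1, Add(0, Rational(3, 2))), 2)) = Mul(-2066, Pow(Add(1, Rational(3, 2)), 2)) = Mul(-2066, Pow(Rational(5, 2), 2)) = Mul(-2066, Rational(25, 4)) = Rational(-25825, 2)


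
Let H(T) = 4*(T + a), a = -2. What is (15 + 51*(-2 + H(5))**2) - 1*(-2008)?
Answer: 7123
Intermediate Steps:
H(T) = -8 + 4*T (H(T) = 4*(T - 2) = 4*(-2 + T) = -8 + 4*T)
(15 + 51*(-2 + H(5))**2) - 1*(-2008) = (15 + 51*(-2 + (-8 + 4*5))**2) - 1*(-2008) = (15 + 51*(-2 + (-8 + 20))**2) + 2008 = (15 + 51*(-2 + 12)**2) + 2008 = (15 + 51*10**2) + 2008 = (15 + 51*100) + 2008 = (15 + 5100) + 2008 = 5115 + 2008 = 7123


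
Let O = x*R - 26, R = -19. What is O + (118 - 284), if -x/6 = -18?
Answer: -2244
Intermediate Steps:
x = 108 (x = -6*(-18) = 108)
O = -2078 (O = 108*(-19) - 26 = -2052 - 26 = -2078)
O + (118 - 284) = -2078 + (118 - 284) = -2078 - 166 = -2244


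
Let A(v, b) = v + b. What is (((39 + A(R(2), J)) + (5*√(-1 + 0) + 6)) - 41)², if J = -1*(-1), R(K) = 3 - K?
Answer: 11 + 60*I ≈ 11.0 + 60.0*I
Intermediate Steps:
J = 1
A(v, b) = b + v
(((39 + A(R(2), J)) + (5*√(-1 + 0) + 6)) - 41)² = (((39 + (1 + (3 - 1*2))) + (5*√(-1 + 0) + 6)) - 41)² = (((39 + (1 + (3 - 2))) + (5*√(-1) + 6)) - 41)² = (((39 + (1 + 1)) + (5*I + 6)) - 41)² = (((39 + 2) + (6 + 5*I)) - 41)² = ((41 + (6 + 5*I)) - 41)² = ((47 + 5*I) - 41)² = (6 + 5*I)²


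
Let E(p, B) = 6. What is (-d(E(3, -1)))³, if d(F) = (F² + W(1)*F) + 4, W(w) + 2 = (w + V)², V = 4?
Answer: -5639752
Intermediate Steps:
W(w) = -2 + (4 + w)² (W(w) = -2 + (w + 4)² = -2 + (4 + w)²)
d(F) = 4 + F² + 23*F (d(F) = (F² + (-2 + (4 + 1)²)*F) + 4 = (F² + (-2 + 5²)*F) + 4 = (F² + (-2 + 25)*F) + 4 = (F² + 23*F) + 4 = 4 + F² + 23*F)
(-d(E(3, -1)))³ = (-(4 + 6² + 23*6))³ = (-(4 + 36 + 138))³ = (-1*178)³ = (-178)³ = -5639752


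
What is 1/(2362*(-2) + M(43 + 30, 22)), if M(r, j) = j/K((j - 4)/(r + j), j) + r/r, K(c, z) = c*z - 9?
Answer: -459/2169947 ≈ -0.00021153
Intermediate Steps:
K(c, z) = -9 + c*z
M(r, j) = 1 + j/(-9 + j*(-4 + j)/(j + r)) (M(r, j) = j/(-9 + ((j - 4)/(r + j))*j) + r/r = j/(-9 + ((-4 + j)/(j + r))*j) + 1 = j/(-9 + j*(-4 + j)/(j + r)) + 1 = 1 + j/(-9 + j*(-4 + j)/(j + r)))
1/(2362*(-2) + M(43 + 30, 22)) = 1/(2362*(-2) + (-2*22² + 9*(43 + 30) + 13*22 - 1*22*(43 + 30))/(-1*22² + 9*(43 + 30) + 13*22)) = 1/(-4724 + (-2*484 + 9*73 + 286 - 1*22*73)/(-1*484 + 9*73 + 286)) = 1/(-4724 + (-968 + 657 + 286 - 1606)/(-484 + 657 + 286)) = 1/(-4724 - 1631/459) = 1/(-2169947/459) = -459/2169947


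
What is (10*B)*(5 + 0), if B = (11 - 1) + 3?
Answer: 650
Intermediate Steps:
B = 13 (B = 10 + 3 = 13)
(10*B)*(5 + 0) = (10*13)*(5 + 0) = 130*5 = 650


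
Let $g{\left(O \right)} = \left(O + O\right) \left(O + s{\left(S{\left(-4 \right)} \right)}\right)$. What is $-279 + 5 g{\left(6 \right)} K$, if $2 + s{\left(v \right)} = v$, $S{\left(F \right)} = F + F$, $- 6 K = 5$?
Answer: $-79$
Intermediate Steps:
$K = - \frac{5}{6}$ ($K = \left(- \frac{1}{6}\right) 5 = - \frac{5}{6} \approx -0.83333$)
$S{\left(F \right)} = 2 F$
$s{\left(v \right)} = -2 + v$
$g{\left(O \right)} = 2 O \left(-10 + O\right)$ ($g{\left(O \right)} = \left(O + O\right) \left(O + \left(-2 + 2 \left(-4\right)\right)\right) = 2 O \left(O - 10\right) = 2 O \left(-10 + O\right)$)
$-279 + 5 g{\left(6 \right)} K = -279 + 5 \cdot 2 \cdot 6 \left(-10 + 6\right) \left(- \frac{5}{6}\right) = -279 + 5 \cdot 2 \cdot 6 \left(-4\right) \left(- \frac{5}{6}\right) = -279 + 5 \left(-48\right) \left(- \frac{5}{6}\right) = -279 - -200 = -279 + 200 = -79$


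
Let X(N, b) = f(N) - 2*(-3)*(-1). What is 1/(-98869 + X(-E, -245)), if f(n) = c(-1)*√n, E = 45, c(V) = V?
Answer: I/(-98875*I + 3*√5) ≈ -1.0114e-5 + 6.8617e-10*I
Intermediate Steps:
f(n) = -√n
X(N, b) = -6 - √N (X(N, b) = -√N - 2*(-3)*(-1) = -√N + 6*(-1) = -√N - 6 = -6 - √N)
1/(-98869 + X(-E, -245)) = 1/(-98869 + (-6 - √(-1*45))) = 1/(-98869 + (-6 - √(-45))) = 1/(-98869 + (-6 - 3*I*√5)) = 1/(-98875 - 3*I*√5)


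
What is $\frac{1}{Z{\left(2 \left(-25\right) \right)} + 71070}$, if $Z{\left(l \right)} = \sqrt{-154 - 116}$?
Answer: $\frac{2369}{168364839} - \frac{i \sqrt{30}}{1683648390} \approx 1.4071 \cdot 10^{-5} - 3.2532 \cdot 10^{-9} i$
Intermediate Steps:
$Z{\left(l \right)} = 3 i \sqrt{30}$ ($Z{\left(l \right)} = \sqrt{-270} = 3 i \sqrt{30}$)
$\frac{1}{Z{\left(2 \left(-25\right) \right)} + 71070} = \frac{1}{3 i \sqrt{30} + 71070} = \frac{1}{71070 + 3 i \sqrt{30}}$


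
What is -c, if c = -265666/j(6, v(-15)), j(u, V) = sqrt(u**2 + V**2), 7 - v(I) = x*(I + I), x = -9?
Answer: 265666*sqrt(69205)/69205 ≈ 1009.9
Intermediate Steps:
v(I) = 7 + 18*I (v(I) = 7 - (-9)*(I + I) = 7 - (-9)*2*I = 7 - (-18)*I = 7 + 18*I)
j(u, V) = sqrt(V**2 + u**2)
c = -265666*sqrt(69205)/69205 (c = -265666/sqrt((7 + 18*(-15))**2 + 6**2) = -265666/sqrt((7 - 270)**2 + 36) = -265666/sqrt((-263)**2 + 36) = -265666/sqrt(69169 + 36) = -265666*sqrt(69205)/69205 ≈ -1009.9)
-c = -(-265666)*sqrt(69205)/69205 = 265666*sqrt(69205)/69205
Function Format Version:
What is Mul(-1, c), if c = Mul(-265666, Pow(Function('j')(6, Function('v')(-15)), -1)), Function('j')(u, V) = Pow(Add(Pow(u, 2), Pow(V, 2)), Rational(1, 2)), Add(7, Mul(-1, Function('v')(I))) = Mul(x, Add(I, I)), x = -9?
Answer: Mul(Rational(265666, 69205), Pow(69205, Rational(1, 2))) ≈ 1009.9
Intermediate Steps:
Function('v')(I) = Add(7, Mul(18, I)) (Function('v')(I) = Add(7, Mul(-1, Mul(-9, Add(I, I)))) = Add(7, Mul(-1, Mul(-9, Mul(2, I)))) = Add(7, Mul(-1, Mul(-18, I))) = Add(7, Mul(18, I)))
Function('j')(u, V) = Pow(Add(Pow(V, 2), Pow(u, 2)), Rational(1, 2))
c = Mul(Rational(-265666, 69205), Pow(69205, Rational(1, 2))) (c = Mul(-265666, Pow(Pow(Add(Pow(Add(7, Mul(18, -15)), 2), Pow(6, 2)), Rational(1, 2)), -1)) = Mul(-265666, Pow(Pow(Add(Pow(Add(7, -270), 2), 36), Rational(1, 2)), -1)) = Mul(-265666, Pow(Pow(Add(Pow(-263, 2), 36), Rational(1, 2)), -1)) = Mul(-265666, Pow(Pow(Add(69169, 36), Rational(1, 2)), -1)) = Mul(-265666, Pow(Pow(69205, Rational(1, 2)), -1)) = Mul(-265666, Mul(Rational(1, 69205), Pow(69205, Rational(1, 2)))) = Mul(Rational(-265666, 69205), Pow(69205, Rational(1, 2))) ≈ -1009.9)
Mul(-1, c) = Mul(-1, Mul(Rational(-265666, 69205), Pow(69205, Rational(1, 2)))) = Mul(Rational(265666, 69205), Pow(69205, Rational(1, 2)))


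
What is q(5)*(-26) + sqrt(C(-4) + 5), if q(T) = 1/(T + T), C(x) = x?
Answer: -8/5 ≈ -1.6000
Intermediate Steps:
q(T) = 1/(2*T)
q(5)*(-26) + sqrt(C(-4) + 5) = ((1/2)/5)*(-26) + sqrt(-4 + 5) = ((1/2)*(1/5))*(-26) + sqrt(1) = (1/10)*(-26) + 1 = -13/5 + 1 = -8/5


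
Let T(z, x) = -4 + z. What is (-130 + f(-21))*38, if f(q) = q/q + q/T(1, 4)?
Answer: -4636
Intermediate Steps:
f(q) = 1 - q/3 (f(q) = q/q + q/(-4 + 1) = 1 + q/(-3) = 1 + q*(-1/3) = 1 - q/3)
(-130 + f(-21))*38 = (-130 + (1 - 1/3*(-21)))*38 = (-130 + (1 + 7))*38 = (-130 + 8)*38 = -122*38 = -4636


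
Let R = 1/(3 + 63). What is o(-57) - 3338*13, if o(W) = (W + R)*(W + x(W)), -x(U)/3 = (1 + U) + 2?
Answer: -1086303/22 ≈ -49377.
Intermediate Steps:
x(U) = -9 - 3*U (x(U) = -3*((1 + U) + 2) = -3*(3 + U) = -9 - 3*U)
R = 1/66 ≈ 0.015152
o(W) = (-9 - 2*W)*(1/66 + W) (o(W) = (W + 1/66)*(W + (-9 - 3*W)) = (1/66 + W)*(-9 - 2*W) = (-9 - 2*W)*(1/66 + W))
o(-57) - 3338*13 = (-3/22 - 2*(-57)**2 - 298/33*(-57)) - 3338*13 = (-3/22 - 2*3249 + 5662/11) - 43394 = (-3/22 - 6498 + 5662/11) - 43394 = -131635/22 - 43394 = -1086303/22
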